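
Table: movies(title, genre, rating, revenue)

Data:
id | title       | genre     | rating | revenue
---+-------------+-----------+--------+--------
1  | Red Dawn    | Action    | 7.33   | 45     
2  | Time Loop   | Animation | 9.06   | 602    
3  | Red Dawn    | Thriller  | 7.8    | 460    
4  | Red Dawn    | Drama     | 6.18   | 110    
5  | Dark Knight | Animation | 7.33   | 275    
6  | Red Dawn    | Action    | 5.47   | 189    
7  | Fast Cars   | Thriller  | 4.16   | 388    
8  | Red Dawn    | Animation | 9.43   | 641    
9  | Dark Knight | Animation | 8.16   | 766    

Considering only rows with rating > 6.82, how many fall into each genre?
SELECT genre, COUNT(*)
FROM movies
WHERE rating > 6.82
GROUP BY genre

Note: WHERE filters rows before grouping.

Result:
  Action: 1
  Animation: 4
  Thriller: 1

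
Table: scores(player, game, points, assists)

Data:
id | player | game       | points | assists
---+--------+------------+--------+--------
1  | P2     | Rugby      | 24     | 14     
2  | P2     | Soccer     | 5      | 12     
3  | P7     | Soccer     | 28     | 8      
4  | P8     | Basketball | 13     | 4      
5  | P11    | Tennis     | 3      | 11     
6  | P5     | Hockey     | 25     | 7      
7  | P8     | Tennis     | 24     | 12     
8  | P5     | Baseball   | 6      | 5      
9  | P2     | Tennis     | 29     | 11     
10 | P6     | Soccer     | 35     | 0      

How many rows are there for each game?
SELECT game, COUNT(*) as count
FROM scores
GROUP BY game

Result:
  Baseball: 1
  Basketball: 1
  Hockey: 1
  Rugby: 1
  Soccer: 3
  Tennis: 3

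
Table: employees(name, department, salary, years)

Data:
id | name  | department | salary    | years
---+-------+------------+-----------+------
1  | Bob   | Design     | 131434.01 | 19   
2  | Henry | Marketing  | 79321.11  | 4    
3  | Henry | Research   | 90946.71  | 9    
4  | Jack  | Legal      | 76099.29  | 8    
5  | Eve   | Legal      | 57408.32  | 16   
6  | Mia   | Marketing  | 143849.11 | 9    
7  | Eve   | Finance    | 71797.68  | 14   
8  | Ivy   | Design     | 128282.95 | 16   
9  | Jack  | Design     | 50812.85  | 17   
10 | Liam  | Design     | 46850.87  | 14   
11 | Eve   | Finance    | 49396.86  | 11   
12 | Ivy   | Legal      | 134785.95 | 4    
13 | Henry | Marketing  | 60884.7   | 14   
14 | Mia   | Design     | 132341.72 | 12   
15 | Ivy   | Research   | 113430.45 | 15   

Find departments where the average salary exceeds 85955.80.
SELECT department, AVG(salary)
FROM employees
GROUP BY department
HAVING AVG(salary) > 85955.80

Result:
  Design: avg=97944.48
  Legal: avg=89431.19
  Marketing: avg=94684.97
  Research: avg=102188.58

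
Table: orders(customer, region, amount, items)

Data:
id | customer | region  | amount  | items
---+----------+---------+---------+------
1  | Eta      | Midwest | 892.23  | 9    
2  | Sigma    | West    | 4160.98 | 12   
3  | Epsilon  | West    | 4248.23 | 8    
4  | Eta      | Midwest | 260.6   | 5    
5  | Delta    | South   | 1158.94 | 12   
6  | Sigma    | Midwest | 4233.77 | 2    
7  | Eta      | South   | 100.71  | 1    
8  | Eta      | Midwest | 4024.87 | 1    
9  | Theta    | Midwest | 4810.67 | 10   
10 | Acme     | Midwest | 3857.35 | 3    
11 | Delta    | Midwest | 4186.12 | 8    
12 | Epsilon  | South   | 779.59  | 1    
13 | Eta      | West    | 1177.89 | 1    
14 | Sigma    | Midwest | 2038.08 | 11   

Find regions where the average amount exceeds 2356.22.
SELECT region, AVG(amount)
FROM orders
GROUP BY region
HAVING AVG(amount) > 2356.22

Result:
  Midwest: avg=3037.96
  West: avg=3195.70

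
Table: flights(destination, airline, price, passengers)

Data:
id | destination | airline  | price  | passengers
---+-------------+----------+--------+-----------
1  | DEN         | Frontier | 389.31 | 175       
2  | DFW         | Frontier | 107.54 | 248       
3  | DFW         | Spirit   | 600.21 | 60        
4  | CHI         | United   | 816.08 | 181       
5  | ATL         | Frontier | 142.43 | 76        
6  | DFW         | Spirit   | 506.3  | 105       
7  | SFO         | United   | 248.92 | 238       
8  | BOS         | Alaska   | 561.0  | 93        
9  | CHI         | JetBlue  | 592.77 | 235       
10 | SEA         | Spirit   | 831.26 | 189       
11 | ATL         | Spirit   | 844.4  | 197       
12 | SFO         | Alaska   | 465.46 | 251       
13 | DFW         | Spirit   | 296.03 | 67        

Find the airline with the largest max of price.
SELECT airline, MAX(price) as val
FROM flights
GROUP BY airline
ORDER BY val DESC
LIMIT 1

Result: Spirit with max(price) = 844.40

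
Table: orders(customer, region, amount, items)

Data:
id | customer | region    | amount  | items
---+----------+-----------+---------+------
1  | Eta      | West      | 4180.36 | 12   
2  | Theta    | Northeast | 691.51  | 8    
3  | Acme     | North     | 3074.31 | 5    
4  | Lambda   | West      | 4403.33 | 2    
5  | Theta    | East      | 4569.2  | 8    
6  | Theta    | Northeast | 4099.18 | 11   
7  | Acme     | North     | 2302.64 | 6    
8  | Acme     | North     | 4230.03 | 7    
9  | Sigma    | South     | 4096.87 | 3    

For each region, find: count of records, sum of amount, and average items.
SELECT region,
       COUNT(*) as cnt,
       SUM(amount) as total_amount,
       AVG(items) as avg_items
FROM orders
GROUP BY region

Result:
  East: 1 records, 4569.20 total amount, 8.00 avg items
  North: 3 records, 9606.98 total amount, 6.00 avg items
  Northeast: 2 records, 4790.69 total amount, 9.50 avg items
  South: 1 records, 4096.87 total amount, 3.00 avg items
  West: 2 records, 8583.69 total amount, 7.00 avg items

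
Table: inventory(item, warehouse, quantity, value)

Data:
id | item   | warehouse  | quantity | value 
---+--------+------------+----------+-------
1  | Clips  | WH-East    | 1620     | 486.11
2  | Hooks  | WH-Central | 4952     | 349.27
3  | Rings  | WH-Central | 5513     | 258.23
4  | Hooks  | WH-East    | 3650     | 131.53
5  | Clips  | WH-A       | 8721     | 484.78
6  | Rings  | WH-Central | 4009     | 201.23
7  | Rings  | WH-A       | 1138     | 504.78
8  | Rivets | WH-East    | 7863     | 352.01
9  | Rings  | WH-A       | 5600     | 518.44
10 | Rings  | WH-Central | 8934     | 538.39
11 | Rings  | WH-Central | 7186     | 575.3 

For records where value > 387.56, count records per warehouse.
SELECT warehouse, COUNT(*)
FROM inventory
WHERE value > 387.56
GROUP BY warehouse

Note: WHERE filters rows before grouping.

Result:
  WH-A: 3
  WH-Central: 2
  WH-East: 1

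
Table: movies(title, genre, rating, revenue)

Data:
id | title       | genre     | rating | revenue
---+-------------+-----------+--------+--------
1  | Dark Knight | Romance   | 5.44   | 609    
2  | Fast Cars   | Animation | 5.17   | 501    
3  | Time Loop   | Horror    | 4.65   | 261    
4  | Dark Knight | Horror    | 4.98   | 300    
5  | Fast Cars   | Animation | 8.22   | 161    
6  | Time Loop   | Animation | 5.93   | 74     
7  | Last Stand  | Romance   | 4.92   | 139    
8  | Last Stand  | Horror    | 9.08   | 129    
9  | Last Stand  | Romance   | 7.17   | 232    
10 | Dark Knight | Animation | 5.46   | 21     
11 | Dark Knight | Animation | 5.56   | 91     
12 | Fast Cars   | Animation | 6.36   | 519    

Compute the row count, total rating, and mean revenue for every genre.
SELECT genre,
       COUNT(*) as cnt,
       SUM(rating) as total_rating,
       AVG(revenue) as avg_revenue
FROM movies
GROUP BY genre

Result:
  Animation: 6 records, 36.70 total rating, 227.83 avg revenue
  Horror: 3 records, 18.71 total rating, 230.00 avg revenue
  Romance: 3 records, 17.53 total rating, 326.67 avg revenue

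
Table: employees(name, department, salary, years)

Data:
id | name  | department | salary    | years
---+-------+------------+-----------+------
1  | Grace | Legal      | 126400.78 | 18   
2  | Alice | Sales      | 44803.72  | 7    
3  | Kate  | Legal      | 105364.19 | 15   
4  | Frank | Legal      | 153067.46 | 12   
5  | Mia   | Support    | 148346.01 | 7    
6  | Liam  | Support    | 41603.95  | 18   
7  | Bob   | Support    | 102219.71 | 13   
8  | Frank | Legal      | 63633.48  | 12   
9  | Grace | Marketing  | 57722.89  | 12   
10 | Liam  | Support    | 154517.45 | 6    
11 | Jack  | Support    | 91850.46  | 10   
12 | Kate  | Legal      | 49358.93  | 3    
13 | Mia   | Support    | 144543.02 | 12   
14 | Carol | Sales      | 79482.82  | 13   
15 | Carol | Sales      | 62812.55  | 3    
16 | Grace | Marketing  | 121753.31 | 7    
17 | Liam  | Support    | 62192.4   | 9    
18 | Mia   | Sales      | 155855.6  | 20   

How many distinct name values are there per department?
SELECT department, COUNT(DISTINCT name)
FROM employees
GROUP BY department

Result:
  Legal: 3 distinct
  Marketing: 1 distinct
  Sales: 3 distinct
  Support: 4 distinct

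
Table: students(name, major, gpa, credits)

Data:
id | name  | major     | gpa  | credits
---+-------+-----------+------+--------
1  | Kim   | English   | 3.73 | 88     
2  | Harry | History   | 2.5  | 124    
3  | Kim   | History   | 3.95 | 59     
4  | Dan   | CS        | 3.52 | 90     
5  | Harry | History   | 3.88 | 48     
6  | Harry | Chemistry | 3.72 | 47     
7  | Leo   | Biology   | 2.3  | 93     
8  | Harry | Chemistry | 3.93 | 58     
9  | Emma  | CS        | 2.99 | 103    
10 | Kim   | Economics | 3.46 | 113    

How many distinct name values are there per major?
SELECT major, COUNT(DISTINCT name)
FROM students
GROUP BY major

Result:
  Biology: 1 distinct
  CS: 2 distinct
  Chemistry: 1 distinct
  Economics: 1 distinct
  English: 1 distinct
  History: 2 distinct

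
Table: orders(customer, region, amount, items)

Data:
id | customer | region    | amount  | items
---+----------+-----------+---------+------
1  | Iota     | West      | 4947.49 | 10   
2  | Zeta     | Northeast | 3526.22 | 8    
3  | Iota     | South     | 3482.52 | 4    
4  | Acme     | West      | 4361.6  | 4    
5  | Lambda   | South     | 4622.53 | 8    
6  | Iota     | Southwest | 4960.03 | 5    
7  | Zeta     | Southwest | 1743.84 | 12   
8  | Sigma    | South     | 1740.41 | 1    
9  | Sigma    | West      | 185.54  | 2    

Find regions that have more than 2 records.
SELECT region, COUNT(*) as cnt
FROM orders
GROUP BY region
HAVING COUNT(*) > 2

Result:
  South: 3
  West: 3

Note: HAVING filters groups after aggregation, WHERE filters rows before.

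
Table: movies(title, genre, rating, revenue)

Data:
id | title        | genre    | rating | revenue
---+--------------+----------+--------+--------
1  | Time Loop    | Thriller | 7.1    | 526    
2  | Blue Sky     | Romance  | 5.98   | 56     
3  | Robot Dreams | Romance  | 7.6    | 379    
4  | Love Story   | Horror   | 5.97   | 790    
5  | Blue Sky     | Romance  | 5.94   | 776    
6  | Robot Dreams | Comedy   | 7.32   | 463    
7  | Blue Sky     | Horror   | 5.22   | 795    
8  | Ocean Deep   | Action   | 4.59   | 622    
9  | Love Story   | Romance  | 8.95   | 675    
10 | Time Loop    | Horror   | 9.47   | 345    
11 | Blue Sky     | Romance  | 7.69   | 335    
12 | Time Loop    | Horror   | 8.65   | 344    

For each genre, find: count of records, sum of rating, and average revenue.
SELECT genre,
       COUNT(*) as cnt,
       SUM(rating) as total_rating,
       AVG(revenue) as avg_revenue
FROM movies
GROUP BY genre

Result:
  Action: 1 records, 4.59 total rating, 622.00 avg revenue
  Comedy: 1 records, 7.32 total rating, 463.00 avg revenue
  Horror: 4 records, 29.31 total rating, 568.50 avg revenue
  Romance: 5 records, 36.16 total rating, 444.20 avg revenue
  Thriller: 1 records, 7.10 total rating, 526.00 avg revenue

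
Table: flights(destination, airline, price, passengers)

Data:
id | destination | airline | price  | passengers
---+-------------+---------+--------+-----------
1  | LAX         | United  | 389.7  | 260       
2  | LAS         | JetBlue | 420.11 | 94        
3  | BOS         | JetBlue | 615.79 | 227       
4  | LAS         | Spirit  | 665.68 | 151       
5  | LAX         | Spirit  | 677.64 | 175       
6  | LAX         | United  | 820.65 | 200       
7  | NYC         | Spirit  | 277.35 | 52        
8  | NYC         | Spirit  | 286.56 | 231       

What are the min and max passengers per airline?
SELECT airline, MIN(passengers), MAX(passengers)
FROM flights
GROUP BY airline

Result:
  JetBlue: min=94, max=227
  Spirit: min=52, max=231
  United: min=200, max=260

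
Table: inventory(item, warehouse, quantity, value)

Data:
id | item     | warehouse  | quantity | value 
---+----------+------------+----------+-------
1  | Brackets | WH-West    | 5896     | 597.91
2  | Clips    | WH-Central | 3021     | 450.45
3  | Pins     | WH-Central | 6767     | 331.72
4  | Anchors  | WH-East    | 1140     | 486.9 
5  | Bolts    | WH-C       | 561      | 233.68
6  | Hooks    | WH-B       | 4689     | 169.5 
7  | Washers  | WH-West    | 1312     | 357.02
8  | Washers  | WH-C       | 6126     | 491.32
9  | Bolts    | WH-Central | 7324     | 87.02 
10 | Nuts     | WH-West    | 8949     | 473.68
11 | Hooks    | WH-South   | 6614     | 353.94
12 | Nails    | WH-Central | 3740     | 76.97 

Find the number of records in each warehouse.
SELECT warehouse, COUNT(*) as count
FROM inventory
GROUP BY warehouse

Result:
  WH-B: 1
  WH-C: 2
  WH-Central: 4
  WH-East: 1
  WH-South: 1
  WH-West: 3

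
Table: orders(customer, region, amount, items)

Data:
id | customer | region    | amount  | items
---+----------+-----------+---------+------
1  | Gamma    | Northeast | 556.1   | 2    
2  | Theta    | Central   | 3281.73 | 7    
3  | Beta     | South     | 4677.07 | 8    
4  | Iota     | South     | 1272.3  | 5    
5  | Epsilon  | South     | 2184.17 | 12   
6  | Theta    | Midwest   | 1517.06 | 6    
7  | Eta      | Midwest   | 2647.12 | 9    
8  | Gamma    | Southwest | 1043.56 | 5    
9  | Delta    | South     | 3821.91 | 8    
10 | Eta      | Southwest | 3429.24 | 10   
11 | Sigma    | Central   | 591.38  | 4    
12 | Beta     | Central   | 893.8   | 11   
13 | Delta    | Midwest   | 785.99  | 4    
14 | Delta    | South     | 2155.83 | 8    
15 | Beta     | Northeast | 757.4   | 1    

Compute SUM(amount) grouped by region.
SELECT region, SUM(amount) as result
FROM orders
GROUP BY region

Result:
  Central: 4766.91
  Midwest: 4950.17
  Northeast: 1313.50
  South: 14111.28
  Southwest: 4472.80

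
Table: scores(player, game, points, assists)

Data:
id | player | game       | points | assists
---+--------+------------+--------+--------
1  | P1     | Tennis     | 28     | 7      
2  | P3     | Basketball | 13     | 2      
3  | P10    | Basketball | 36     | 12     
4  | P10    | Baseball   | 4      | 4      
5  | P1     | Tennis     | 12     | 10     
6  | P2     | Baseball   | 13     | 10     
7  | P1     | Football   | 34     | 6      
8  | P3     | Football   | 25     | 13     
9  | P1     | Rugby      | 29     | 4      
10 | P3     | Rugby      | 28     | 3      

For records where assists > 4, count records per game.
SELECT game, COUNT(*)
FROM scores
WHERE assists > 4
GROUP BY game

Note: WHERE filters rows before grouping.

Result:
  Baseball: 1
  Basketball: 1
  Football: 2
  Tennis: 2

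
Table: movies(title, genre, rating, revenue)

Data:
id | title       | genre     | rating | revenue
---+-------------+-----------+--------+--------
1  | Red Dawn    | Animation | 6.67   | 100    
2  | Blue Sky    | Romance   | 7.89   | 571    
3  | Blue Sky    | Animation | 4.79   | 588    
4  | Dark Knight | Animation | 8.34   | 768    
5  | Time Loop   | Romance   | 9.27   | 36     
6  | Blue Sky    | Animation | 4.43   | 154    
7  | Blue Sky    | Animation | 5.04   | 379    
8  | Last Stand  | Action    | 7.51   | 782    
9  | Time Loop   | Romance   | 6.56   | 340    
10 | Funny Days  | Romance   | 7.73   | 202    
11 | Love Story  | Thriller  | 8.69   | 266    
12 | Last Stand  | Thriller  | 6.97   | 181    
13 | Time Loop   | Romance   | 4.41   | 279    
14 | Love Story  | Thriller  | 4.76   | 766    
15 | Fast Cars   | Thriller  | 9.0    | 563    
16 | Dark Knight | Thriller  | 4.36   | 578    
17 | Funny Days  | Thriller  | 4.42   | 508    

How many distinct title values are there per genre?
SELECT genre, COUNT(DISTINCT title)
FROM movies
GROUP BY genre

Result:
  Action: 1 distinct
  Animation: 3 distinct
  Romance: 3 distinct
  Thriller: 5 distinct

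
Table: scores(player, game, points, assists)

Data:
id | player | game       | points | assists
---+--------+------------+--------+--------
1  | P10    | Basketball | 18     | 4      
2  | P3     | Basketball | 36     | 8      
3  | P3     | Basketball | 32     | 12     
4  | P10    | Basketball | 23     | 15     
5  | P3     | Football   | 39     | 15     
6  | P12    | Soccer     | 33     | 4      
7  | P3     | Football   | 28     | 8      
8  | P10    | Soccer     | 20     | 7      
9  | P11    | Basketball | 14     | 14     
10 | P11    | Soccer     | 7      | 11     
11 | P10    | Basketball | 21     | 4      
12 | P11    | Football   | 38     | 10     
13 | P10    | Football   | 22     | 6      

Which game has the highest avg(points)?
SELECT game, AVG(points) as val
FROM scores
GROUP BY game
ORDER BY val DESC
LIMIT 1

Result: Football with avg(points) = 31.75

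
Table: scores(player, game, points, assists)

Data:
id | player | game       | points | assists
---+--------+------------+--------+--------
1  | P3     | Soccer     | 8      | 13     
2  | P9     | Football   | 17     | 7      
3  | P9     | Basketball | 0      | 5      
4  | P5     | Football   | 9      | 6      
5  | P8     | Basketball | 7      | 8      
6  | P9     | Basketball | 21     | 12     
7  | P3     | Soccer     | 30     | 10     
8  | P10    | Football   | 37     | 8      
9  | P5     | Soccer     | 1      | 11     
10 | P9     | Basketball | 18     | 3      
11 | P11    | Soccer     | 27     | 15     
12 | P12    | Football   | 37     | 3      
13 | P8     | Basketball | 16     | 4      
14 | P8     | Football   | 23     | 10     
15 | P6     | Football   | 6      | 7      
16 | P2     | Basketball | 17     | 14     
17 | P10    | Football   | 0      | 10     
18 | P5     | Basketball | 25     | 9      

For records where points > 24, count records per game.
SELECT game, COUNT(*)
FROM scores
WHERE points > 24
GROUP BY game

Note: WHERE filters rows before grouping.

Result:
  Basketball: 1
  Football: 2
  Soccer: 2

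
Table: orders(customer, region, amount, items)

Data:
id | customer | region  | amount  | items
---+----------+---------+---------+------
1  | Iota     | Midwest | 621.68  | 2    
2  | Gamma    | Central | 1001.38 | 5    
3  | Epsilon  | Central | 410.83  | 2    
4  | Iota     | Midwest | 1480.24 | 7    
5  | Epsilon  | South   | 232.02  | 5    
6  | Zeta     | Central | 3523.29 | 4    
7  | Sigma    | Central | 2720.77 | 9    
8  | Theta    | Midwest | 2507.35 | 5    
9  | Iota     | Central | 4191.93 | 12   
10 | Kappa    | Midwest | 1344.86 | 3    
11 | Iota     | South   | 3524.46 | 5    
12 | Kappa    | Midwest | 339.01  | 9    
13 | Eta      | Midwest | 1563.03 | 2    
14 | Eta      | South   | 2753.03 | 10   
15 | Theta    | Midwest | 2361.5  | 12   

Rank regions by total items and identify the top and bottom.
SELECT region, SUM(items)
FROM orders
GROUP BY region
ORDER BY SUM(items)

All groups:
  South: 20
  Central: 32
  Midwest: 40

Highest: Midwest (40)
Lowest: South (20)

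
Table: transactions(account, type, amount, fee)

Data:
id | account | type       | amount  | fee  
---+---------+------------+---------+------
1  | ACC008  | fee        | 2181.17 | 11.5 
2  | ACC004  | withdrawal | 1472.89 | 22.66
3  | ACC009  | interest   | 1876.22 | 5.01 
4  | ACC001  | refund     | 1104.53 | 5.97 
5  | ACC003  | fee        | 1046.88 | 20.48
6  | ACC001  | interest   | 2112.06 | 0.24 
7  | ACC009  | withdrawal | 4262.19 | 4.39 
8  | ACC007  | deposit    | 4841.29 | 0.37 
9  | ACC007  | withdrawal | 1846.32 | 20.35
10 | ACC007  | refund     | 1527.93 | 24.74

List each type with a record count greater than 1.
SELECT type, COUNT(*) as cnt
FROM transactions
GROUP BY type
HAVING COUNT(*) > 1

Result:
  fee: 2
  interest: 2
  refund: 2
  withdrawal: 3

Note: HAVING filters groups after aggregation, WHERE filters rows before.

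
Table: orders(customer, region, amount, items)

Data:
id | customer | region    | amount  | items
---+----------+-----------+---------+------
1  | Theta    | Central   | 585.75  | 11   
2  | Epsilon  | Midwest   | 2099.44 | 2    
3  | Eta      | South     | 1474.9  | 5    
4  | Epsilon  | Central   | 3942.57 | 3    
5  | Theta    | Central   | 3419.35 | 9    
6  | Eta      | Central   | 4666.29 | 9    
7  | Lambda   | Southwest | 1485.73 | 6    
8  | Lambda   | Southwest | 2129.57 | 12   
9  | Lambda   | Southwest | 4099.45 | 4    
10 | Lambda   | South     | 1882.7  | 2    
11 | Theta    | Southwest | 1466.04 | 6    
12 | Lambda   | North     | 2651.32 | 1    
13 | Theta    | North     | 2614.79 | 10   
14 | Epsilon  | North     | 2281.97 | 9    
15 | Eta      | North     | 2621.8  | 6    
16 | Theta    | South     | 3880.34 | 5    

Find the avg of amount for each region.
SELECT region, AVG(amount) as result
FROM orders
GROUP BY region

Result:
  Central: 3153.49
  Midwest: 2099.44
  North: 2542.47
  South: 2412.65
  Southwest: 2295.20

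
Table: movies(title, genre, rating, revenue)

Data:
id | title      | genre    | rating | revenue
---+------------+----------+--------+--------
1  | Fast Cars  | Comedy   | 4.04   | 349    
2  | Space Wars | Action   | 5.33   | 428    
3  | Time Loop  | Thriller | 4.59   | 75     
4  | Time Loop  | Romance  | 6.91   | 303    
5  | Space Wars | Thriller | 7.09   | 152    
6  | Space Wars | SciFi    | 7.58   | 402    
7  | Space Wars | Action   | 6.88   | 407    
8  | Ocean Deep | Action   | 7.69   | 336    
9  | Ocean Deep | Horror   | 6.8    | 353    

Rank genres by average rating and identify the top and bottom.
SELECT genre, AVG(rating)
FROM movies
GROUP BY genre
ORDER BY AVG(rating)

All groups:
  Comedy: 4.04
  Thriller: 5.84
  Action: 6.63
  Horror: 6.80
  Romance: 6.91
  SciFi: 7.58

Highest: SciFi (7.58)
Lowest: Comedy (4.04)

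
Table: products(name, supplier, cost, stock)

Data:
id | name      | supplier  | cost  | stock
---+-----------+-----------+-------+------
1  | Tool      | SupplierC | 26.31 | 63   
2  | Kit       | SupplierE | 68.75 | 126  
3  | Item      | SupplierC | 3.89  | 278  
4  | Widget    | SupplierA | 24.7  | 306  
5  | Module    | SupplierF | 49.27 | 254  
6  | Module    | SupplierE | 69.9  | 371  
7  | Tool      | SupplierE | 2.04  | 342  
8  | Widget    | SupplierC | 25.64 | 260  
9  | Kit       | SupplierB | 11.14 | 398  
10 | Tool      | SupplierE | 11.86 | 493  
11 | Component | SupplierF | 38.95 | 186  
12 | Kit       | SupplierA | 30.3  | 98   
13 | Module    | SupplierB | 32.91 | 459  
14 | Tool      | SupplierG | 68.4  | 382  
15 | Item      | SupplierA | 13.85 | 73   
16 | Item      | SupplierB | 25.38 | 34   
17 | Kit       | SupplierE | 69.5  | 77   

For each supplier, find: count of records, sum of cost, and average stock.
SELECT supplier,
       COUNT(*) as cnt,
       SUM(cost) as total_cost,
       AVG(stock) as avg_stock
FROM products
GROUP BY supplier

Result:
  SupplierA: 3 records, 68.85 total cost, 159.00 avg stock
  SupplierB: 3 records, 69.43 total cost, 297.00 avg stock
  SupplierC: 3 records, 55.84 total cost, 200.33 avg stock
  SupplierE: 5 records, 222.05 total cost, 281.80 avg stock
  SupplierF: 2 records, 88.22 total cost, 220.00 avg stock
  SupplierG: 1 records, 68.40 total cost, 382.00 avg stock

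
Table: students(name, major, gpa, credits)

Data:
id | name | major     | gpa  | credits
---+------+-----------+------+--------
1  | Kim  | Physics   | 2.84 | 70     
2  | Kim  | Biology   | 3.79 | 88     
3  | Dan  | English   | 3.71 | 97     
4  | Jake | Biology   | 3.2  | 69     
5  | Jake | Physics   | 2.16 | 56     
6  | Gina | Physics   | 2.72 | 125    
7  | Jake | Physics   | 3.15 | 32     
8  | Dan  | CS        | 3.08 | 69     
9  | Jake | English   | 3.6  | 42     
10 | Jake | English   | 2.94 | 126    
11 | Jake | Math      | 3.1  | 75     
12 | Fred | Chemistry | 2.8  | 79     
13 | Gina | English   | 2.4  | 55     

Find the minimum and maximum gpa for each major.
SELECT major, MIN(gpa), MAX(gpa)
FROM students
GROUP BY major

Result:
  Biology: min=3.20, max=3.79
  CS: min=3.08, max=3.08
  Chemistry: min=2.80, max=2.80
  English: min=2.40, max=3.71
  Math: min=3.10, max=3.10
  Physics: min=2.16, max=3.15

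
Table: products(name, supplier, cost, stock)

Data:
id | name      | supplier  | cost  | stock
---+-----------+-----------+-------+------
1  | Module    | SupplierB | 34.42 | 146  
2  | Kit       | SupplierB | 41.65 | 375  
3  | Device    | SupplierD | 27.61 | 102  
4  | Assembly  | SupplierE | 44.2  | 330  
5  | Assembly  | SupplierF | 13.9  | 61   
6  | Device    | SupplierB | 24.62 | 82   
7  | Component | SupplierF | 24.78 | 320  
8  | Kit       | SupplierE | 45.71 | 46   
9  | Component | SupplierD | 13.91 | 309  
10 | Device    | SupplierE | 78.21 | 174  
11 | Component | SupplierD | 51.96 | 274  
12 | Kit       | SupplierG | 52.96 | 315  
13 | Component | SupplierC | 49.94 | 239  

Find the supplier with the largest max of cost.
SELECT supplier, MAX(cost) as val
FROM products
GROUP BY supplier
ORDER BY val DESC
LIMIT 1

Result: SupplierE with max(cost) = 78.21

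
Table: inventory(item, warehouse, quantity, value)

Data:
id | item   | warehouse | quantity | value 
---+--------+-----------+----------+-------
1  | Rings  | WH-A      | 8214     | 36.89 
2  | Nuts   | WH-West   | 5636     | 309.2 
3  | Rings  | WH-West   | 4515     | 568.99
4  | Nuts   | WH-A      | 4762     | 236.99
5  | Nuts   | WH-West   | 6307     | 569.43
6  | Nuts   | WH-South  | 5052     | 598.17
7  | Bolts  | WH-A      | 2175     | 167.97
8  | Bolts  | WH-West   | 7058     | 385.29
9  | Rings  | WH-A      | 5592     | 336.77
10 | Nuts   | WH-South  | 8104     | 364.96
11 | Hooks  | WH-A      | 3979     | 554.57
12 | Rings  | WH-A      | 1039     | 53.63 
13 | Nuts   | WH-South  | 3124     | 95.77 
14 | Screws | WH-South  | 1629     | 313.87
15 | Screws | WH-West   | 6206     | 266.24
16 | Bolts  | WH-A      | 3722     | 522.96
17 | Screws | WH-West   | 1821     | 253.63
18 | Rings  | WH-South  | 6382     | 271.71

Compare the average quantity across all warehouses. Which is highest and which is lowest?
SELECT warehouse, AVG(quantity)
FROM inventory
GROUP BY warehouse
ORDER BY AVG(quantity)

All groups:
  WH-A: 4211.86
  WH-South: 4858.20
  WH-West: 5257.17

Highest: WH-West (5257.17)
Lowest: WH-A (4211.86)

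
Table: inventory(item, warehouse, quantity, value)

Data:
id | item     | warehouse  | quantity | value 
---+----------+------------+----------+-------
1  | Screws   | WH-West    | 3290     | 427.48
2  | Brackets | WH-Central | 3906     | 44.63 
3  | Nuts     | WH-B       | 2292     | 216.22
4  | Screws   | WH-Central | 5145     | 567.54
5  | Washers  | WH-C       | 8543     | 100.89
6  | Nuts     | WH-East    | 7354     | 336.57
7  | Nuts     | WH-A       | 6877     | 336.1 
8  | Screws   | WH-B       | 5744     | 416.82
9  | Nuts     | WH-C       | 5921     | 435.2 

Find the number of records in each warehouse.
SELECT warehouse, COUNT(*) as count
FROM inventory
GROUP BY warehouse

Result:
  WH-A: 1
  WH-B: 2
  WH-C: 2
  WH-Central: 2
  WH-East: 1
  WH-West: 1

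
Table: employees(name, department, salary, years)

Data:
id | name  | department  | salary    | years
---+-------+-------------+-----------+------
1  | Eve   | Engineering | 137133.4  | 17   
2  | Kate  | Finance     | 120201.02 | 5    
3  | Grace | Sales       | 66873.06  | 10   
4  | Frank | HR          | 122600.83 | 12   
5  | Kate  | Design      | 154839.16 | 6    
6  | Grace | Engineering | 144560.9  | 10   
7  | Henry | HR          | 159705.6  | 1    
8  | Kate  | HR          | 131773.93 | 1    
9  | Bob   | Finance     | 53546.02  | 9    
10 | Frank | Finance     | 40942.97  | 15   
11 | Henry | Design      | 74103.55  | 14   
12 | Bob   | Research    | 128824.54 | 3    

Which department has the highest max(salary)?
SELECT department, MAX(salary) as val
FROM employees
GROUP BY department
ORDER BY val DESC
LIMIT 1

Result: HR with max(salary) = 159705.60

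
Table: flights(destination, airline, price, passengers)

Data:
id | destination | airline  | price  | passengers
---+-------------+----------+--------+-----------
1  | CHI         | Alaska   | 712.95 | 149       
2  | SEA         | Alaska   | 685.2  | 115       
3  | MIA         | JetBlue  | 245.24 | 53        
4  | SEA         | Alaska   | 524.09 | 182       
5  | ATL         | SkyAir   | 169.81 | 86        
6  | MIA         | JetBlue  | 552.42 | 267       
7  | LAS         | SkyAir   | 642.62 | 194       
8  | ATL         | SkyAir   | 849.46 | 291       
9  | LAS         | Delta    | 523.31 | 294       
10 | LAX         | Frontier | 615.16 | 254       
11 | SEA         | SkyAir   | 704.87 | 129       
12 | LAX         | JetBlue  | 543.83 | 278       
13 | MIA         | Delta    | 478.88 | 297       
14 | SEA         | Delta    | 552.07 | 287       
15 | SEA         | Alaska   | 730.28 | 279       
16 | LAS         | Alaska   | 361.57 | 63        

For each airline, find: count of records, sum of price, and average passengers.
SELECT airline,
       COUNT(*) as cnt,
       SUM(price) as total_price,
       AVG(passengers) as avg_passengers
FROM flights
GROUP BY airline

Result:
  Alaska: 5 records, 3014.09 total price, 157.60 avg passengers
  Delta: 3 records, 1554.26 total price, 292.67 avg passengers
  Frontier: 1 records, 615.16 total price, 254.00 avg passengers
  JetBlue: 3 records, 1341.49 total price, 199.33 avg passengers
  SkyAir: 4 records, 2366.76 total price, 175.00 avg passengers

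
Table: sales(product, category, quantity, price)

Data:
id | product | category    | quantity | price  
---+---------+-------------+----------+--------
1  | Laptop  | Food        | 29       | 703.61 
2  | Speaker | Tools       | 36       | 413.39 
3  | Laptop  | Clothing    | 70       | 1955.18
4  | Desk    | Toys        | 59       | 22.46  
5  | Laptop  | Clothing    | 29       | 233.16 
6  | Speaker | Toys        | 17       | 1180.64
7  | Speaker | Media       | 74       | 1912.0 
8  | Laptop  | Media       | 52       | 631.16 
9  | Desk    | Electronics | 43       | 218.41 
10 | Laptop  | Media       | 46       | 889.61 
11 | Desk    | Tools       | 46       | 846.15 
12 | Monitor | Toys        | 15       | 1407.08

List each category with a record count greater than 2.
SELECT category, COUNT(*) as cnt
FROM sales
GROUP BY category
HAVING COUNT(*) > 2

Result:
  Media: 3
  Toys: 3

Note: HAVING filters groups after aggregation, WHERE filters rows before.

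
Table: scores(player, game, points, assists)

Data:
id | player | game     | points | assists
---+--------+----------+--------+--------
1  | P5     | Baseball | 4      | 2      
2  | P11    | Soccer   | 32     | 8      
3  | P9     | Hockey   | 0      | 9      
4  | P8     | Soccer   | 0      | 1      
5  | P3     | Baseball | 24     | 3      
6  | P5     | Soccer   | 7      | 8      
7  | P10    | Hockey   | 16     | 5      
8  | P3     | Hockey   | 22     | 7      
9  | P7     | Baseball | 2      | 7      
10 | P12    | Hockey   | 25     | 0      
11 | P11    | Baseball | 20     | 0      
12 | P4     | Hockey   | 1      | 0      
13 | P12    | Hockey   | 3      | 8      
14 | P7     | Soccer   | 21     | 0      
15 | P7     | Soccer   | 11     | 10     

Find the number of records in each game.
SELECT game, COUNT(*) as count
FROM scores
GROUP BY game

Result:
  Baseball: 4
  Hockey: 6
  Soccer: 5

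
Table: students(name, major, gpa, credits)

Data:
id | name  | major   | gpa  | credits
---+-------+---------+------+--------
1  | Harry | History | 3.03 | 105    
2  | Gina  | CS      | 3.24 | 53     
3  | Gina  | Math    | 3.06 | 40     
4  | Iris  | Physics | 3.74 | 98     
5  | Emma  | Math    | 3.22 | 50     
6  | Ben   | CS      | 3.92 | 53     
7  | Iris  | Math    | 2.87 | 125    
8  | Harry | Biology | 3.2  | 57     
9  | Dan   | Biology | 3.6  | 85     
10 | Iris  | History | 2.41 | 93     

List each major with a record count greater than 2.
SELECT major, COUNT(*) as cnt
FROM students
GROUP BY major
HAVING COUNT(*) > 2

Result:
  Math: 3

Note: HAVING filters groups after aggregation, WHERE filters rows before.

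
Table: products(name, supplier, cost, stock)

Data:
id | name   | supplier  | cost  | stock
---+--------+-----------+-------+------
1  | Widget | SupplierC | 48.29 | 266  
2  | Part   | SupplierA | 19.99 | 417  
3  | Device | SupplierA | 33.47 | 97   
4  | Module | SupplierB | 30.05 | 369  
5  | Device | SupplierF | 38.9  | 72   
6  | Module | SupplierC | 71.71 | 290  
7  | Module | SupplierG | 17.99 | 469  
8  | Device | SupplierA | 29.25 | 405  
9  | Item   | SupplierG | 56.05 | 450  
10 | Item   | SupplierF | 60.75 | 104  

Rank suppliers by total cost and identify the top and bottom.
SELECT supplier, SUM(cost)
FROM products
GROUP BY supplier
ORDER BY SUM(cost)

All groups:
  SupplierB: 30.05
  SupplierG: 74.04
  SupplierA: 82.71
  SupplierF: 99.65
  SupplierC: 120.00

Highest: SupplierC (120.00)
Lowest: SupplierB (30.05)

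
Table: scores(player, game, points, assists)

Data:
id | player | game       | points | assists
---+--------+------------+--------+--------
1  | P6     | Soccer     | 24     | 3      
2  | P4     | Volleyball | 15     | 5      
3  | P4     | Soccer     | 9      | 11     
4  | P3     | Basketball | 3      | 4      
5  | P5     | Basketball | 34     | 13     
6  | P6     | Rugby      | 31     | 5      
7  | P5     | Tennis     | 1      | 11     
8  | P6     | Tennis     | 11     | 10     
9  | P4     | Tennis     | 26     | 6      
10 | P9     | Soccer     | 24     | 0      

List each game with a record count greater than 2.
SELECT game, COUNT(*) as cnt
FROM scores
GROUP BY game
HAVING COUNT(*) > 2

Result:
  Soccer: 3
  Tennis: 3

Note: HAVING filters groups after aggregation, WHERE filters rows before.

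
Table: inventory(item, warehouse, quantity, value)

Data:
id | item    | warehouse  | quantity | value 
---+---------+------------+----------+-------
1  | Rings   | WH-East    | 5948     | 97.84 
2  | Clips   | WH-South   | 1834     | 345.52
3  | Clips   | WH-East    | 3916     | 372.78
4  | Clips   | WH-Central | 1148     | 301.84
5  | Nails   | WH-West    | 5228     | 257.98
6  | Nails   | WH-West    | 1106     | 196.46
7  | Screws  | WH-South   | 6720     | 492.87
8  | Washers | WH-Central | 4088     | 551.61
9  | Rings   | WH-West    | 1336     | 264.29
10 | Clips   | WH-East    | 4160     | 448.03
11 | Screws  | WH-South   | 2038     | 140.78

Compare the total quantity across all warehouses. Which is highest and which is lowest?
SELECT warehouse, SUM(quantity)
FROM inventory
GROUP BY warehouse
ORDER BY SUM(quantity)

All groups:
  WH-Central: 5236
  WH-West: 7670
  WH-South: 10592
  WH-East: 14024

Highest: WH-East (14024)
Lowest: WH-Central (5236)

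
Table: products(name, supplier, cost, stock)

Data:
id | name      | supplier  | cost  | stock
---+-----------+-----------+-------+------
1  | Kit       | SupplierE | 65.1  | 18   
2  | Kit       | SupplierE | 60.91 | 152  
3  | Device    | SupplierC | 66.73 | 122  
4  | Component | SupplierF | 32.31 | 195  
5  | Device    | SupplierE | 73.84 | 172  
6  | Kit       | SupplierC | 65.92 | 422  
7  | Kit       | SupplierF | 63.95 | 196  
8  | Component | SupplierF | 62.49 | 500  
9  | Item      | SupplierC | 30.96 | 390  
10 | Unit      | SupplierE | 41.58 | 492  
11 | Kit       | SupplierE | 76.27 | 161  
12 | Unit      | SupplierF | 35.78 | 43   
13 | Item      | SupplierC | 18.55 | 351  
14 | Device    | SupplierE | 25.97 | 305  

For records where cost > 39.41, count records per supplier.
SELECT supplier, COUNT(*)
FROM products
WHERE cost > 39.41
GROUP BY supplier

Note: WHERE filters rows before grouping.

Result:
  SupplierC: 2
  SupplierE: 5
  SupplierF: 2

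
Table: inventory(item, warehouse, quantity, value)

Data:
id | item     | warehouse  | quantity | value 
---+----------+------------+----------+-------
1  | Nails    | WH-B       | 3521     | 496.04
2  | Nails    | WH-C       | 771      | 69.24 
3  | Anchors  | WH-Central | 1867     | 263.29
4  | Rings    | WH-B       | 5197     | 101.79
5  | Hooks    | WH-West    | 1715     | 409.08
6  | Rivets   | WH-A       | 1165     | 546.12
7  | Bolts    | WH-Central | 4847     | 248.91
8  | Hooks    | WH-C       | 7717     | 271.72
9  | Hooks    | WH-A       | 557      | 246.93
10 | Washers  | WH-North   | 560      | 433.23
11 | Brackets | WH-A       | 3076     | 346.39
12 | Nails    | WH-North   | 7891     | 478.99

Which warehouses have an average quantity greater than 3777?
SELECT warehouse, AVG(quantity)
FROM inventory
GROUP BY warehouse
HAVING AVG(quantity) > 3777

Result:
  WH-B: avg=4359.00
  WH-C: avg=4244.00
  WH-North: avg=4225.50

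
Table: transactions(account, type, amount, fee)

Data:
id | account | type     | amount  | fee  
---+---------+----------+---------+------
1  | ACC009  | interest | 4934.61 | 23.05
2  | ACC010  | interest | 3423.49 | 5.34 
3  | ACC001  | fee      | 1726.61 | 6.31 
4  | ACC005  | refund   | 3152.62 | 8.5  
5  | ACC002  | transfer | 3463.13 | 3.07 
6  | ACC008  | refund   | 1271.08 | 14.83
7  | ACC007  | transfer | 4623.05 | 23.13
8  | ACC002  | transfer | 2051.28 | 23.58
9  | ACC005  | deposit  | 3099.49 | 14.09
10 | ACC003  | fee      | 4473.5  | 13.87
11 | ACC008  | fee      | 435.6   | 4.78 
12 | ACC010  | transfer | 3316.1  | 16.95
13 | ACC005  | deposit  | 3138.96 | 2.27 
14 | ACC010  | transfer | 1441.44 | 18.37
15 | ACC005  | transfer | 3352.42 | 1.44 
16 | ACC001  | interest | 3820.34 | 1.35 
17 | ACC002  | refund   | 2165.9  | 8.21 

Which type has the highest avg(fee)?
SELECT type, AVG(fee) as val
FROM transactions
GROUP BY type
ORDER BY val DESC
LIMIT 1

Result: transfer with avg(fee) = 14.42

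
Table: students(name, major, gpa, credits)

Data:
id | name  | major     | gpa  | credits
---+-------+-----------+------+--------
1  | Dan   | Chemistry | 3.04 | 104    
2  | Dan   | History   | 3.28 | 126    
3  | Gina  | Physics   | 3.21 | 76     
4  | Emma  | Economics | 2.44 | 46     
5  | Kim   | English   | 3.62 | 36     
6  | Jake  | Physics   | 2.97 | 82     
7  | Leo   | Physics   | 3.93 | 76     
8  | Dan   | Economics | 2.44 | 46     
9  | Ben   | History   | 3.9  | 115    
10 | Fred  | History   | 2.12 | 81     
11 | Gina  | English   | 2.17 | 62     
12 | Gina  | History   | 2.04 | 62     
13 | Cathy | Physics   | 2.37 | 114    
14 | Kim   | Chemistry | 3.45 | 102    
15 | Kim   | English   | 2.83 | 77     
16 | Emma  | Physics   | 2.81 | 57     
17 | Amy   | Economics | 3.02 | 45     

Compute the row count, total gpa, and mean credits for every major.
SELECT major,
       COUNT(*) as cnt,
       SUM(gpa) as total_gpa,
       AVG(credits) as avg_credits
FROM students
GROUP BY major

Result:
  Chemistry: 2 records, 6.49 total gpa, 103.00 avg credits
  Economics: 3 records, 7.90 total gpa, 45.67 avg credits
  English: 3 records, 8.62 total gpa, 58.33 avg credits
  History: 4 records, 11.34 total gpa, 96.00 avg credits
  Physics: 5 records, 15.29 total gpa, 81.00 avg credits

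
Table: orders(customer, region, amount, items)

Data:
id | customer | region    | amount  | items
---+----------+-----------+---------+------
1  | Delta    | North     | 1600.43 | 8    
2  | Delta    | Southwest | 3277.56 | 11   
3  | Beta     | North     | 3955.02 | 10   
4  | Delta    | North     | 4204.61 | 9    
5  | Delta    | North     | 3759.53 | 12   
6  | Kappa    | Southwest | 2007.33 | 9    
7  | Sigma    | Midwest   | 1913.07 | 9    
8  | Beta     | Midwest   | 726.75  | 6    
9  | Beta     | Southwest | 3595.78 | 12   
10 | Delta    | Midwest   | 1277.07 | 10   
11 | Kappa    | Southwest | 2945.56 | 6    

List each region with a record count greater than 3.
SELECT region, COUNT(*) as cnt
FROM orders
GROUP BY region
HAVING COUNT(*) > 3

Result:
  North: 4
  Southwest: 4

Note: HAVING filters groups after aggregation, WHERE filters rows before.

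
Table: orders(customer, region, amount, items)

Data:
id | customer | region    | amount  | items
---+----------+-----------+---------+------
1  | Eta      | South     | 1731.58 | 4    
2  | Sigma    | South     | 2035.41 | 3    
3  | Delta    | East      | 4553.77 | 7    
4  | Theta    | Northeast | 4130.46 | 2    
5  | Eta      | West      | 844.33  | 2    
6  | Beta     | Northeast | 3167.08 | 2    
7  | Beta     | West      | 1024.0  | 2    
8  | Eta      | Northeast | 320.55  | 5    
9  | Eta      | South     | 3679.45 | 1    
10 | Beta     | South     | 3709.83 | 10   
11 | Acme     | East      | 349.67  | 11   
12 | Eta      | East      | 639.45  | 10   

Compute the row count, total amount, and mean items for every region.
SELECT region,
       COUNT(*) as cnt,
       SUM(amount) as total_amount,
       AVG(items) as avg_items
FROM orders
GROUP BY region

Result:
  East: 3 records, 5542.89 total amount, 9.33 avg items
  Northeast: 3 records, 7618.09 total amount, 3.00 avg items
  South: 4 records, 11156.27 total amount, 4.50 avg items
  West: 2 records, 1868.33 total amount, 2.00 avg items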